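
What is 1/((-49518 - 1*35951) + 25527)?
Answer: -1/59942 ≈ -1.6683e-5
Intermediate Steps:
1/((-49518 - 1*35951) + 25527) = 1/((-49518 - 35951) + 25527) = 1/(-85469 + 25527) = 1/(-59942) = -1/59942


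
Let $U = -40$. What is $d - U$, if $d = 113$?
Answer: $153$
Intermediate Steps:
$d - U = 113 - -40 = 113 + 40 = 153$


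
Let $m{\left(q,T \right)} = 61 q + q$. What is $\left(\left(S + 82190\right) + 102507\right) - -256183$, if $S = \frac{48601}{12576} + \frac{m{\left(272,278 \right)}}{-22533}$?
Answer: $\frac{317901416213}{721056} \approx 4.4088 \cdot 10^{5}$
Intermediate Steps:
$m{\left(q,T \right)} = 62 q$
$S = \frac{2246933}{721056}$ ($S = \frac{48601}{12576} + \frac{62 \cdot 272}{-22533} = 48601 \cdot \frac{1}{12576} + 16864 \left(- \frac{1}{22533}\right) = \frac{371}{96} - \frac{16864}{22533} = \frac{2246933}{721056} \approx 3.1162$)
$\left(\left(S + 82190\right) + 102507\right) - -256183 = \left(\left(\frac{2246933}{721056} + 82190\right) + 102507\right) - -256183 = \left(\frac{59265839573}{721056} + 102507\right) + 256183 = \frac{133179126965}{721056} + 256183 = \frac{317901416213}{721056}$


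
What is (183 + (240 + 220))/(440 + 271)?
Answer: 643/711 ≈ 0.90436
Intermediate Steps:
(183 + (240 + 220))/(440 + 271) = (183 + 460)/711 = 643*(1/711) = 643/711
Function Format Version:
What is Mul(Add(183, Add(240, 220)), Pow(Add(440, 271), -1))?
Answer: Rational(643, 711) ≈ 0.90436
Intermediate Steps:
Mul(Add(183, Add(240, 220)), Pow(Add(440, 271), -1)) = Mul(Add(183, 460), Pow(711, -1)) = Mul(643, Rational(1, 711)) = Rational(643, 711)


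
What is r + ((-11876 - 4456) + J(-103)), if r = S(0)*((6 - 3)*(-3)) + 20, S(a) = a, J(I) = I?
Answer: -16415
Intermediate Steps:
r = 20 (r = 0*((6 - 3)*(-3)) + 20 = 0*(3*(-3)) + 20 = 0*(-9) + 20 = 0 + 20 = 20)
r + ((-11876 - 4456) + J(-103)) = 20 + ((-11876 - 4456) - 103) = 20 + (-16332 - 103) = 20 - 16435 = -16415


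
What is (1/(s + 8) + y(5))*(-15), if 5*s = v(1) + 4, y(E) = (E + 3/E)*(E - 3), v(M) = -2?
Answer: -2377/14 ≈ -169.79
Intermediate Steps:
y(E) = (-3 + E)*(E + 3/E) (y(E) = (E + 3/E)*(-3 + E) = (-3 + E)*(E + 3/E))
s = ⅖ (s = (-2 + 4)/5 = (⅕)*2 = ⅖ ≈ 0.40000)
(1/(s + 8) + y(5))*(-15) = (1/(⅖ + 8) + (3 + 5² - 9/5 - 3*5))*(-15) = (1/(42/5) + (3 + 25 - 9*⅕ - 15))*(-15) = (5/42 + (3 + 25 - 9/5 - 15))*(-15) = (5/42 + 56/5)*(-15) = (2377/210)*(-15) = -2377/14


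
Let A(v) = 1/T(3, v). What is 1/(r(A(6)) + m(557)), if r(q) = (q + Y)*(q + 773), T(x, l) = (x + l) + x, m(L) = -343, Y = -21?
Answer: -144/2377919 ≈ -6.0557e-5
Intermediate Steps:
T(x, l) = l + 2*x (T(x, l) = (l + x) + x = l + 2*x)
A(v) = 1/(6 + v) (A(v) = 1/(v + 2*3) = 1/(v + 6) = 1/(6 + v))
r(q) = (-21 + q)*(773 + q) (r(q) = (q - 21)*(q + 773) = (-21 + q)*(773 + q))
1/(r(A(6)) + m(557)) = 1/((-16233 + (1/(6 + 6))² + 752/(6 + 6)) - 343) = 1/((-16233 + (1/12)² + 752/12) - 343) = 1/((-16233 + (1/12)² + 752*(1/12)) - 343) = 1/((-16233 + 1/144 + 188/3) - 343) = 1/(-2328527/144 - 343) = 1/(-2377919/144) = -144/2377919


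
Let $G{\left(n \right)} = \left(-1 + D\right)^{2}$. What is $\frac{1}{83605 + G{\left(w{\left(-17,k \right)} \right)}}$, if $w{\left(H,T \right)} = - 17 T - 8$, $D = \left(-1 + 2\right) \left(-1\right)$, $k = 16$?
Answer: $\frac{1}{83609} \approx 1.196 \cdot 10^{-5}$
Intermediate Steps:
$D = -1$ ($D = 1 \left(-1\right) = -1$)
$w{\left(H,T \right)} = -8 - 17 T$
$G{\left(n \right)} = 4$ ($G{\left(n \right)} = \left(-1 - 1\right)^{2} = \left(-2\right)^{2} = 4$)
$\frac{1}{83605 + G{\left(w{\left(-17,k \right)} \right)}} = \frac{1}{83605 + 4} = \frac{1}{83609}$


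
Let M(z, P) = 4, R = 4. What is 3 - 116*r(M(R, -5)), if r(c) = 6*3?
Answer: -2085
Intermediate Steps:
r(c) = 18
3 - 116*r(M(R, -5)) = 3 - 116*18 = 3 - 2088 = -2085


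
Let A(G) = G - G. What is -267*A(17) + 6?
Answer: 6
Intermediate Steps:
A(G) = 0
-267*A(17) + 6 = -267*0 + 6 = 0 + 6 = 6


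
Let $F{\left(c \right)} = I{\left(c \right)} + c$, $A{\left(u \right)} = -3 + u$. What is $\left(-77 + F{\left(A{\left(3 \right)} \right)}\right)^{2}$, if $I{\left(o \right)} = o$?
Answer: $5929$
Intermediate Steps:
$F{\left(c \right)} = 2 c$ ($F{\left(c \right)} = c + c = 2 c$)
$\left(-77 + F{\left(A{\left(3 \right)} \right)}\right)^{2} = \left(-77 + 2 \left(-3 + 3\right)\right)^{2} = \left(-77 + 2 \cdot 0\right)^{2} = \left(-77 + 0\right)^{2} = \left(-77\right)^{2} = 5929$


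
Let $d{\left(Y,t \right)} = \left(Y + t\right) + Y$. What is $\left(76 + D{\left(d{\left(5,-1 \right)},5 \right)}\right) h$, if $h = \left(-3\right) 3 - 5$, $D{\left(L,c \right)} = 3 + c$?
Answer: $-1176$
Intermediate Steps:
$d{\left(Y,t \right)} = t + 2 Y$
$h = -14$ ($h = -9 - 5 = -14$)
$\left(76 + D{\left(d{\left(5,-1 \right)},5 \right)}\right) h = \left(76 + \left(3 + 5\right)\right) \left(-14\right) = \left(76 + 8\right) \left(-14\right) = 84 \left(-14\right) = -1176$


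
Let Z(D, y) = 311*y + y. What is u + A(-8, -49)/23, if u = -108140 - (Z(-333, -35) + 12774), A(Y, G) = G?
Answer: -2529911/23 ≈ -1.1000e+5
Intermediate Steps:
Z(D, y) = 312*y
u = -109994 (u = -108140 - (312*(-35) + 12774) = -108140 - (-10920 + 12774) = -108140 - 1*1854 = -108140 - 1854 = -109994)
u + A(-8, -49)/23 = -109994 - 49/23 = -2529911/23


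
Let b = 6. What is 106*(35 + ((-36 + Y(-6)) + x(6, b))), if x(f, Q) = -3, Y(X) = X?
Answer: -1060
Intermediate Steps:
106*(35 + ((-36 + Y(-6)) + x(6, b))) = 106*(35 + ((-36 - 6) - 3)) = 106*(35 + (-42 - 3)) = 106*(35 - 45) = 106*(-10) = -1060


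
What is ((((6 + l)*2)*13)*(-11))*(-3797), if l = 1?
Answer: 7601594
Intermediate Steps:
((((6 + l)*2)*13)*(-11))*(-3797) = ((((6 + 1)*2)*13)*(-11))*(-3797) = (((7*2)*13)*(-11))*(-3797) = ((14*13)*(-11))*(-3797) = (182*(-11))*(-3797) = -2002*(-3797) = 7601594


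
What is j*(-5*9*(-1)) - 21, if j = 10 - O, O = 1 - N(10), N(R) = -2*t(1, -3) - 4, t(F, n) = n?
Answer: 474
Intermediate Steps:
N(R) = 2 (N(R) = -2*(-3) - 4 = 6 - 4 = 2)
O = -1 (O = 1 - 1*2 = 1 - 2 = -1)
j = 11 (j = 10 - 1*(-1) = 10 + 1 = 11)
j*(-5*9*(-1)) - 21 = 11*(-5*9*(-1)) - 21 = 11*(-45*(-1)) - 21 = 11*45 - 21 = 495 - 21 = 474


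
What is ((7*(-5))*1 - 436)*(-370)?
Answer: 174270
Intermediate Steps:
((7*(-5))*1 - 436)*(-370) = (-35*1 - 436)*(-370) = (-35 - 436)*(-370) = -471*(-370) = 174270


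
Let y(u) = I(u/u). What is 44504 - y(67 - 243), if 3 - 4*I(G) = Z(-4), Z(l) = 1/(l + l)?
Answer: 1424103/32 ≈ 44503.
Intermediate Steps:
Z(l) = 1/(2*l)
I(G) = 25/32 (I(G) = ¾ - 1/(8*(-4)) = ¾ - (-1)/(8*4) = ¾ - ¼*(-⅛) = ¾ + 1/32 = 25/32)
y(u) = 25/32
44504 - y(67 - 243) = 44504 - 1*25/32 = 44504 - 25/32 = 1424103/32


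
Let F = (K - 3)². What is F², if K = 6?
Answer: 81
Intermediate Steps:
F = 9 (F = (6 - 3)² = 3² = 9)
F² = 9² = 81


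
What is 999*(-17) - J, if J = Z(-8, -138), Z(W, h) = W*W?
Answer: -17047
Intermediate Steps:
Z(W, h) = W²
J = 64 (J = (-8)² = 64)
999*(-17) - J = 999*(-17) - 1*64 = -16983 - 64 = -17047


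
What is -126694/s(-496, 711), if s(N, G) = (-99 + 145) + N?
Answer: 63347/225 ≈ 281.54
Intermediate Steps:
s(N, G) = 46 + N
-126694/s(-496, 711) = -126694/(46 - 496) = -126694/(-450) = -126694*(-1/450) = 63347/225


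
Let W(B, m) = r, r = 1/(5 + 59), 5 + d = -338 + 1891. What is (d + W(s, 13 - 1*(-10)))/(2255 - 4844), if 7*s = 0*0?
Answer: -99073/165696 ≈ -0.59792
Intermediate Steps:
s = 0 (s = (0*0)/7 = (1/7)*0 = 0)
d = 1548 (d = -5 + (-338 + 1891) = -5 + 1553 = 1548)
r = 1/64 ≈ 0.015625
W(B, m) = 1/64
(d + W(s, 13 - 1*(-10)))/(2255 - 4844) = (1548 + 1/64)/(2255 - 4844) = (99073/64)/(-2589) = (99073/64)*(-1/2589) = -99073/165696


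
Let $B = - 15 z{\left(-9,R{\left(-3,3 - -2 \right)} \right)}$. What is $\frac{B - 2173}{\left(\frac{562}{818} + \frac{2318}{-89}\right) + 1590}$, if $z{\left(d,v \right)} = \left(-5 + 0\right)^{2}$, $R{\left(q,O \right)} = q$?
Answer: $- \frac{92749748}{56954537} \approx -1.6285$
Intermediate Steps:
$z{\left(d,v \right)} = 25$ ($z{\left(d,v \right)} = \left(-5\right)^{2} = 25$)
$B = -375$ ($B = \left(-15\right) 25 = -375$)
$\frac{B - 2173}{\left(\frac{562}{818} + \frac{2318}{-89}\right) + 1590} = \frac{-375 - 2173}{\left(\frac{562}{818} + \frac{2318}{-89}\right) + 1590} = - \frac{2548}{\left(562 \cdot \frac{1}{818} + 2318 \left(- \frac{1}{89}\right)\right) + 1590} = - \frac{2548}{\left(\frac{281}{409} - \frac{2318}{89}\right) + 1590} = - \frac{2548}{- \frac{923053}{36401} + 1590} = - \frac{2548}{\frac{56954537}{36401}} = \left(-2548\right) \frac{36401}{56954537} = - \frac{92749748}{56954537}$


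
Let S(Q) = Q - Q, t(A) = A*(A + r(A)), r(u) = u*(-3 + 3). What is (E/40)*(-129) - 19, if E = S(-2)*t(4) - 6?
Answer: 7/20 ≈ 0.35000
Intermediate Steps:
r(u) = 0 (r(u) = u*0 = 0)
t(A) = A² (t(A) = A*(A + 0) = A*A = A²)
S(Q) = 0
E = -6 (E = 0*4² - 6 = 0*16 - 6 = 0 - 6 = -6)
(E/40)*(-129) - 19 = -6/40*(-129) - 19 = -6*1/40*(-129) - 19 = -3/20*(-129) - 19 = 387/20 - 19 = 7/20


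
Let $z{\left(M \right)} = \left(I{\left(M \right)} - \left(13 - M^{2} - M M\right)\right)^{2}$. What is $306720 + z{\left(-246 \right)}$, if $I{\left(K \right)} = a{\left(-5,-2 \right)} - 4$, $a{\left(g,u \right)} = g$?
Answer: $14643726820$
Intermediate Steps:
$I{\left(K \right)} = -9$ ($I{\left(K \right)} = -5 - 4 = -9$)
$z{\left(M \right)} = \left(-22 + 2 M^{2}\right)^{2}$ ($z{\left(M \right)} = \left(-9 - \left(13 - M^{2} - M M\right)\right)^{2} = \left(-9 + \left(\left(M^{2} + M^{2}\right) - 13\right)\right)^{2} = \left(-9 + \left(2 M^{2} - 13\right)\right)^{2} = \left(-9 + \left(-13 + 2 M^{2}\right)\right)^{2} = \left(-22 + 2 M^{2}\right)^{2}$)
$306720 + z{\left(-246 \right)} = 306720 + 4 \left(-11 + \left(-246\right)^{2}\right)^{2} = 306720 + 4 \left(-11 + 60516\right)^{2} = 306720 + 4 \cdot 60505^{2} = 306720 + 4 \cdot 3660855025 = 306720 + 14643420100 = 14643726820$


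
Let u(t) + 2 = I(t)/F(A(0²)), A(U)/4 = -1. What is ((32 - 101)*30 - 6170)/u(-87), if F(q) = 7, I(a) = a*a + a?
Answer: -14420/1867 ≈ -7.7236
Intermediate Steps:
I(a) = a + a² (I(a) = a² + a = a + a²)
A(U) = -4 (A(U) = 4*(-1) = -4)
u(t) = -2 + t*(1 + t)/7 (u(t) = -2 + (t*(1 + t))/7 = -2 + (t*(1 + t))*(⅐) = -2 + t*(1 + t)/7)
((32 - 101)*30 - 6170)/u(-87) = ((32 - 101)*30 - 6170)/(-2 + (⅐)*(-87)*(1 - 87)) = (-69*30 - 6170)/(-2 + (⅐)*(-87)*(-86)) = (-2070 - 6170)/(-2 + 7482/7) = -8240/7468/7 = -8240*7/7468 = -14420/1867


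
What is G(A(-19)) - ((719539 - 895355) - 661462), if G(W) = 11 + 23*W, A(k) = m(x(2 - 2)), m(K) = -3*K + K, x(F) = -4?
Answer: 837473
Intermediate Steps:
m(K) = -2*K
A(k) = 8 (A(k) = -2*(-4) = 8)
G(A(-19)) - ((719539 - 895355) - 661462) = (11 + 23*8) - ((719539 - 895355) - 661462) = (11 + 184) - (-175816 - 661462) = 195 - 1*(-837278) = 195 + 837278 = 837473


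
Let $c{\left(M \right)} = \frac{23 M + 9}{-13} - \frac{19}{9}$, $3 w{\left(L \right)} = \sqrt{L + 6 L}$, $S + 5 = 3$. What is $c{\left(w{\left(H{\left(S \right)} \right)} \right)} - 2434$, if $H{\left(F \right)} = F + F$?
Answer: $- \frac{285106}{117} - \frac{46 i \sqrt{7}}{39} \approx -2436.8 - 3.1206 i$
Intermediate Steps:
$S = -2$ ($S = -5 + 3 = -2$)
$H{\left(F \right)} = 2 F$
$w{\left(L \right)} = \frac{\sqrt{7} \sqrt{L}}{3}$ ($w{\left(L \right)} = \frac{\sqrt{L + 6 L}}{3} = \frac{\sqrt{7 L}}{3} = \frac{\sqrt{7} \sqrt{L}}{3}$)
$c{\left(M \right)} = - \frac{328}{117} - \frac{23 M}{13}$ ($c{\left(M \right)} = \left(9 + 23 M\right) \left(- \frac{1}{13}\right) - \frac{19}{9} = \left(- \frac{9}{13} - \frac{23 M}{13}\right) - \frac{19}{9} = - \frac{328}{117} - \frac{23 M}{13}$)
$c{\left(w{\left(H{\left(S \right)} \right)} \right)} - 2434 = \left(- \frac{328}{117} - \frac{23 \frac{\sqrt{7} \sqrt{2 \left(-2\right)}}{3}}{13}\right) - 2434 = \left(- \frac{328}{117} - \frac{23 \frac{\sqrt{7} \sqrt{-4}}{3}}{13}\right) - 2434 = \left(- \frac{328}{117} - \frac{23 \frac{\sqrt{7} \cdot 2 i}{3}}{13}\right) - 2434 = \left(- \frac{328}{117} - \frac{23 \frac{2 i \sqrt{7}}{3}}{13}\right) - 2434 = \left(- \frac{328}{117} - \frac{46 i \sqrt{7}}{39}\right) - 2434 = - \frac{285106}{117} - \frac{46 i \sqrt{7}}{39}$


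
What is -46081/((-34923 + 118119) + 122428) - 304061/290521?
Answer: -75909737265/59738090104 ≈ -1.2707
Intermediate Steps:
-46081/((-34923 + 118119) + 122428) - 304061/290521 = -46081/(83196 + 122428) - 304061*1/290521 = -46081/205624 - 304061/290521 = -75909737265/59738090104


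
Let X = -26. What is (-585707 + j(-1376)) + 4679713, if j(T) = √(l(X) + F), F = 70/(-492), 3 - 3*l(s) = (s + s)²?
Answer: 4094006 + I*√6054798/82 ≈ 4.094e+6 + 30.008*I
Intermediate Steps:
l(s) = 1 - 4*s²/3 (l(s) = 1 - (s + s)²/3 = 1 - 4*s²/3)
F = -35/246 (F = 70*(-1/492) = -35/246 ≈ -0.14228)
j(T) = I*√6054798/82 (j(T) = √((1 - 4/3*(-26)²) - 35/246) = √((1 - 4/3*676) - 35/246) = √((1 - 2704/3) - 35/246) = √(-2701/3 - 35/246) = √(-73839/82) = I*√6054798/82)
(-585707 + j(-1376)) + 4679713 = (-585707 + I*√6054798/82) + 4679713 = 4094006 + I*√6054798/82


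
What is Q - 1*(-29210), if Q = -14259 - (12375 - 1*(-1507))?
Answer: 1069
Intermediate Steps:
Q = -28141 (Q = -14259 - (12375 + 1507) = -14259 - 1*13882 = -14259 - 13882 = -28141)
Q - 1*(-29210) = -28141 - 1*(-29210) = -28141 + 29210 = 1069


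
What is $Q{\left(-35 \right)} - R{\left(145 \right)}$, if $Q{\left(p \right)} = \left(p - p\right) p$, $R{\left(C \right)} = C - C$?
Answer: $0$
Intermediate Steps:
$R{\left(C \right)} = 0$
$Q{\left(p \right)} = 0$ ($Q{\left(p \right)} = 0 p = 0$)
$Q{\left(-35 \right)} - R{\left(145 \right)} = 0 - 0 = 0 + 0 = 0$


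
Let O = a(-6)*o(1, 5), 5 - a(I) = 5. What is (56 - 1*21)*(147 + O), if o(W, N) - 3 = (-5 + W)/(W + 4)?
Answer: 5145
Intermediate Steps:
o(W, N) = 3 + (-5 + W)/(4 + W) (o(W, N) = 3 + (-5 + W)/(W + 4) = 3 + (-5 + W)/(4 + W))
a(I) = 0 (a(I) = 5 - 1*5 = 5 - 5 = 0)
O = 0 (O = 0*((7 + 4*1)/(4 + 1)) = 0*((7 + 4)/5) = 0*((⅕)*11) = 0*(11/5) = 0)
(56 - 1*21)*(147 + O) = (56 - 1*21)*(147 + 0) = (56 - 21)*147 = 35*147 = 5145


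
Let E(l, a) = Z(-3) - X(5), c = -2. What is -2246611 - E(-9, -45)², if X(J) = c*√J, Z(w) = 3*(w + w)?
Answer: -2246955 + 72*√5 ≈ -2.2468e+6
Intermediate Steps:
Z(w) = 6*w (Z(w) = 3*(2*w) = 6*w)
X(J) = -2*√J
E(l, a) = -18 + 2*√5 (E(l, a) = 6*(-3) - (-2)*√5 = -18 + 2*√5)
-2246611 - E(-9, -45)² = -2246611 - (-18 + 2*√5)²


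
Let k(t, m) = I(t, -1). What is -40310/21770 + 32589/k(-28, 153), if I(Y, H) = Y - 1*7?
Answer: -1450762/1555 ≈ -932.97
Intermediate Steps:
I(Y, H) = -7 + Y (I(Y, H) = Y - 7 = -7 + Y)
k(t, m) = -7 + t
-40310/21770 + 32589/k(-28, 153) = -40310/21770 + 32589/(-7 - 28) = -40310*1/21770 + 32589/(-35) = -4031/2177 + 32589*(-1/35) = -4031/2177 - 32589/35 = -1450762/1555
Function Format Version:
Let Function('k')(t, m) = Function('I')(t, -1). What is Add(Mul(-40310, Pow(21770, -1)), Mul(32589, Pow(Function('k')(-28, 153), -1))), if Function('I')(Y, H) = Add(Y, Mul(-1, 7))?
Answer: Rational(-1450762, 1555) ≈ -932.97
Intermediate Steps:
Function('I')(Y, H) = Add(-7, Y) (Function('I')(Y, H) = Add(Y, -7) = Add(-7, Y))
Function('k')(t, m) = Add(-7, t)
Add(Mul(-40310, Pow(21770, -1)), Mul(32589, Pow(Function('k')(-28, 153), -1))) = Add(Mul(-40310, Pow(21770, -1)), Mul(32589, Pow(Add(-7, -28), -1))) = Add(Mul(-40310, Rational(1, 21770)), Mul(32589, Pow(-35, -1))) = Add(Rational(-4031, 2177), Mul(32589, Rational(-1, 35))) = Add(Rational(-4031, 2177), Rational(-32589, 35)) = Rational(-1450762, 1555)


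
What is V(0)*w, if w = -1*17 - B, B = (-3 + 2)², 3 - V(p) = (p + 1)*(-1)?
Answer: -72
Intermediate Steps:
V(p) = 4 + p (V(p) = 3 - (p + 1)*(-1) = 3 - (1 + p)*(-1) = 3 - (-1 - p) = 3 + (1 + p) = 4 + p)
B = 1 (B = (-1)² = 1)
w = -18 (w = -1*17 - 1*1 = -17 - 1 = -18)
V(0)*w = (4 + 0)*(-18) = 4*(-18) = -72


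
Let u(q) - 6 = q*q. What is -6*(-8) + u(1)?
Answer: 55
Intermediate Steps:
u(q) = 6 + q² (u(q) = 6 + q*q = 6 + q²)
-6*(-8) + u(1) = -6*(-8) + (6 + 1²) = 48 + (6 + 1) = 48 + 7 = 55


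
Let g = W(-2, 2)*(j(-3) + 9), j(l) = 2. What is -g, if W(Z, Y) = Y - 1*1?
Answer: -11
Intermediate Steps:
W(Z, Y) = -1 + Y (W(Z, Y) = Y - 1 = -1 + Y)
g = 11 (g = (-1 + 2)*(2 + 9) = 1*11 = 11)
-g = -1*11 = -11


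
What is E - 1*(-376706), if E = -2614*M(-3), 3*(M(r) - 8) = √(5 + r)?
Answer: 355794 - 2614*√2/3 ≈ 3.5456e+5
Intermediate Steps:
M(r) = 8 + √(5 + r)/3
E = -20912 - 2614*√2/3 (E = -2614*(8 + √(5 - 3)/3) = -2614*(8 + √2/3) = -20912 - 2614*√2/3 ≈ -22144.)
E - 1*(-376706) = (-20912 - 2614*√2/3) - 1*(-376706) = (-20912 - 2614*√2/3) + 376706 = 355794 - 2614*√2/3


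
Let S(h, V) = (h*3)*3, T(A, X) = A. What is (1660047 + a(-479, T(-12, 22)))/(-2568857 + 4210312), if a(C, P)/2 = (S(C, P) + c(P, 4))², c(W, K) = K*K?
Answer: 38554097/1641455 ≈ 23.488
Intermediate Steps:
c(W, K) = K²
S(h, V) = 9*h (S(h, V) = (3*h)*3 = 9*h)
a(C, P) = 2*(16 + 9*C)² (a(C, P) = 2*(9*C + 4²)² = 2*(9*C + 16)² = 2*(16 + 9*C)²)
(1660047 + a(-479, T(-12, 22)))/(-2568857 + 4210312) = (1660047 + 2*(16 + 9*(-479))²)/(-2568857 + 4210312) = (1660047 + 2*(16 - 4311)²)/1641455 = (1660047 + 2*(-4295)²)*(1/1641455) = (1660047 + 2*18447025)*(1/1641455) = (1660047 + 36894050)*(1/1641455) = 38554097*(1/1641455) = 38554097/1641455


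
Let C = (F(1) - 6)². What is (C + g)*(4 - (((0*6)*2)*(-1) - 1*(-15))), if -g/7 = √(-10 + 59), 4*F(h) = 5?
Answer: 4653/16 ≈ 290.81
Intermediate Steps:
F(h) = 5/4 (F(h) = (¼)*5 = 5/4)
C = 361/16 (C = (5/4 - 6)² = (-19/4)² = 361/16 ≈ 22.563)
g = -49 (g = -7*√(-10 + 59) = -7*√49 = -7*7 = -49)
(C + g)*(4 - (((0*6)*2)*(-1) - 1*(-15))) = (361/16 - 49)*(4 - (((0*6)*2)*(-1) - 1*(-15))) = -423*(4 - ((0*2)*(-1) + 15))/16 = -423*(4 - (0*(-1) + 15))/16 = -423*(4 - (0 + 15))/16 = -423*(4 - 1*15)/16 = -423*(4 - 15)/16 = -423/16*(-11) = 4653/16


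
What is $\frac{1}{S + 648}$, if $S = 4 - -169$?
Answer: $\frac{1}{821} \approx 0.001218$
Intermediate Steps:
$S = 173$ ($S = 4 + 169 = 173$)
$\frac{1}{S + 648} = \frac{1}{173 + 648} = \frac{1}{821}$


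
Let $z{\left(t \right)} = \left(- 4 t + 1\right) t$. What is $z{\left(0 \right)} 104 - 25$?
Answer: $-25$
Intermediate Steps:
$z{\left(t \right)} = t \left(1 - 4 t\right)$ ($z{\left(t \right)} = \left(1 - 4 t\right) t = t \left(1 - 4 t\right)$)
$z{\left(0 \right)} 104 - 25 = 0 \left(1 - 0\right) 104 - 25 = 0 \left(1 + 0\right) 104 - 25 = 0 \cdot 1 \cdot 104 - 25 = 0 \cdot 104 - 25 = 0 - 25 = -25$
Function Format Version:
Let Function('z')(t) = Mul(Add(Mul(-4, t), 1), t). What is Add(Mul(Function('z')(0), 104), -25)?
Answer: -25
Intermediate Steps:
Function('z')(t) = Mul(t, Add(1, Mul(-4, t))) (Function('z')(t) = Mul(Add(1, Mul(-4, t)), t) = Mul(t, Add(1, Mul(-4, t))))
Add(Mul(Function('z')(0), 104), -25) = Add(Mul(Mul(0, Add(1, Mul(-4, 0))), 104), -25) = Add(Mul(Mul(0, Add(1, 0)), 104), -25) = Add(Mul(Mul(0, 1), 104), -25) = Add(Mul(0, 104), -25) = Add(0, -25) = -25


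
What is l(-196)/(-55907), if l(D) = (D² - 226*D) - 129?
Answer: -82583/55907 ≈ -1.4771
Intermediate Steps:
l(D) = -129 + D² - 226*D
l(-196)/(-55907) = (-129 + (-196)² - 226*(-196))/(-55907) = (-129 + 38416 + 44296)*(-1/55907) = 82583*(-1/55907) = -82583/55907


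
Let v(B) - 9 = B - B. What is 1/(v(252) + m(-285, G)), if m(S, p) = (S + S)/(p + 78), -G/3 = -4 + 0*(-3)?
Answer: 3/8 ≈ 0.37500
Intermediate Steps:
v(B) = 9 (v(B) = 9 + (B - B) = 9 + 0 = 9)
G = 12 (G = -3*(-4 + 0*(-3)) = -3*(-4 + 0) = -3*(-4) = 12)
m(S, p) = 2*S/(78 + p) (m(S, p) = (2*S)/(78 + p) = 2*S/(78 + p))
1/(v(252) + m(-285, G)) = 1/(9 + 2*(-285)/(78 + 12)) = 1/(9 + 2*(-285)/90) = 1/(9 + 2*(-285)*(1/90)) = 1/(9 - 19/3) = 1/(8/3) = 3/8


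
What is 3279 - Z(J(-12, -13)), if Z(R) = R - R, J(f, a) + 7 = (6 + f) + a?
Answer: 3279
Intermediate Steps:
J(f, a) = -1 + a + f (J(f, a) = -7 + ((6 + f) + a) = -7 + (6 + a + f) = -1 + a + f)
Z(R) = 0
3279 - Z(J(-12, -13)) = 3279 - 1*0 = 3279 + 0 = 3279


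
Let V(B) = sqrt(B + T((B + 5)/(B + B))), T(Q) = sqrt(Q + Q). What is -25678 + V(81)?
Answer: -25678 + sqrt(729 + sqrt(86))/3 ≈ -25669.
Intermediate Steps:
T(Q) = sqrt(2)*sqrt(Q) (T(Q) = sqrt(2*Q) = sqrt(2)*sqrt(Q))
V(B) = sqrt(B + sqrt((5 + B)/B)) (V(B) = sqrt(B + sqrt(2)*sqrt((B + 5)/(B + B))) = sqrt(B + sqrt(2)*sqrt((5 + B)/((2*B)))) = sqrt(B + sqrt(2)*sqrt((5 + B)*(1/(2*B)))) = sqrt(B + sqrt(2)*sqrt((5 + B)/(2*B))) = sqrt(B + sqrt(2)*(sqrt(2)*sqrt((5 + B)/B)/2)) = sqrt(B + sqrt((5 + B)/B)))
-25678 + V(81) = -25678 + sqrt(81 + sqrt((5 + 81)/81)) = -25678 + sqrt(81 + sqrt((1/81)*86)) = -25678 + sqrt(81 + sqrt(86/81)) = -25678 + sqrt(81 + sqrt(86)/9)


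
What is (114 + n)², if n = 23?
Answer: 18769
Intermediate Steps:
(114 + n)² = (114 + 23)² = 137² = 18769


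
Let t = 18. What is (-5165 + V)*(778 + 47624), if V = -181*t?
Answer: -407690046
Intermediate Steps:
V = -3258 (V = -181*18 = -3258)
(-5165 + V)*(778 + 47624) = (-5165 - 3258)*(778 + 47624) = -8423*48402 = -407690046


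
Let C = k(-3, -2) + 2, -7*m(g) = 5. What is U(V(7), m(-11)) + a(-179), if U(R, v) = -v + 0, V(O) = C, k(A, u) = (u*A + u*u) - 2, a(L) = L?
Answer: -1248/7 ≈ -178.29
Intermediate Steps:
k(A, u) = -2 + u² + A*u (k(A, u) = (A*u + u²) - 2 = (u² + A*u) - 2 = -2 + u² + A*u)
m(g) = -5/7 (m(g) = -⅐*5 = -5/7)
C = 10 (C = (-2 + (-2)² - 3*(-2)) + 2 = (-2 + 4 + 6) + 2 = 8 + 2 = 10)
V(O) = 10
U(R, v) = -v
U(V(7), m(-11)) + a(-179) = -1*(-5/7) - 179 = 5/7 - 179 = -1248/7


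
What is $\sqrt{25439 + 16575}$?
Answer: $\sqrt{42014} \approx 204.97$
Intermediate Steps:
$\sqrt{25439 + 16575} = \sqrt{42014}$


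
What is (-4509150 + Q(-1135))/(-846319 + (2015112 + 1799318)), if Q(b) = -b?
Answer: -4508015/2968111 ≈ -1.5188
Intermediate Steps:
(-4509150 + Q(-1135))/(-846319 + (2015112 + 1799318)) = (-4509150 - 1*(-1135))/(-846319 + (2015112 + 1799318)) = (-4509150 + 1135)/(-846319 + 3814430) = -4508015/2968111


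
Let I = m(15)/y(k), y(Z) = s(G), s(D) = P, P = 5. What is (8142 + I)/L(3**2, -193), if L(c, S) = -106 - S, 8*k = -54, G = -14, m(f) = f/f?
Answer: 40711/435 ≈ 93.589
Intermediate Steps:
m(f) = 1
s(D) = 5
k = -27/4 (k = (1/8)*(-54) = -27/4 ≈ -6.7500)
y(Z) = 5
I = 1/5 ≈ 0.20000
(8142 + I)/L(3**2, -193) = (8142 + 1/5)/(-106 - 1*(-193)) = 40711/(5*(-106 + 193)) = (40711/5)/87 = (40711/5)*(1/87) = 40711/435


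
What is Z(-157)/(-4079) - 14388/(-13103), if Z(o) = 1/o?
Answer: 9214131467/8391200509 ≈ 1.0981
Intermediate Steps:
Z(-157)/(-4079) - 14388/(-13103) = 1/(-157*(-4079)) - 14388/(-13103) = -1/157*(-1/4079) - 14388*(-1/13103) = 1/640403 + 14388/13103 = 9214131467/8391200509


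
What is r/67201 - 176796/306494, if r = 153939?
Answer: 17650255935/10298351647 ≈ 1.7139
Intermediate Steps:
r/67201 - 176796/306494 = 153939/67201 - 176796/306494 = 153939*(1/67201) - 176796*1/306494 = 153939/67201 - 88398/153247 = 17650255935/10298351647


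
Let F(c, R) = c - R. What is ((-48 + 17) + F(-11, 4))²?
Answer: 2116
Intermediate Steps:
((-48 + 17) + F(-11, 4))² = ((-48 + 17) + (-11 - 1*4))² = (-31 + (-11 - 4))² = (-31 - 15)² = (-46)² = 2116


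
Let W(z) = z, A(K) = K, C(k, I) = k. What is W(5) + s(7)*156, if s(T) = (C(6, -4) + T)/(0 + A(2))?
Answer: 1019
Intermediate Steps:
s(T) = 3 + T/2 (s(T) = (6 + T)/(0 + 2) = (6 + T)/2 = (6 + T)*(½) = 3 + T/2)
W(5) + s(7)*156 = 5 + (3 + (½)*7)*156 = 5 + (3 + 7/2)*156 = 5 + (13/2)*156 = 5 + 1014 = 1019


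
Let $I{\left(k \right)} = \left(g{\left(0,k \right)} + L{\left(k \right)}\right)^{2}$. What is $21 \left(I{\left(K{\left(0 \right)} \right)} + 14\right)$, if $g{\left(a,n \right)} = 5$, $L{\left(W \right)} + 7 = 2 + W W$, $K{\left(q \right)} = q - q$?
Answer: $294$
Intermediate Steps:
$K{\left(q \right)} = 0$
$L{\left(W \right)} = -5 + W^{2}$ ($L{\left(W \right)} = -7 + \left(2 + W W\right) = -7 + \left(2 + W^{2}\right) = -5 + W^{2}$)
$I{\left(k \right)} = k^{4}$ ($I{\left(k \right)} = \left(5 + \left(-5 + k^{2}\right)\right)^{2} = \left(k^{2}\right)^{2} = k^{4}$)
$21 \left(I{\left(K{\left(0 \right)} \right)} + 14\right) = 21 \left(0^{4} + 14\right) = 21 \left(0 + 14\right) = 21 \cdot 14 = 294$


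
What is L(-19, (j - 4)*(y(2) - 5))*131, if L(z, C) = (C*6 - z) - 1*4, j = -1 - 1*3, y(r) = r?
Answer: 20829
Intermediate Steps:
j = -4 (j = -1 - 3 = -4)
L(z, C) = -4 - z + 6*C (L(z, C) = (6*C - z) - 4 = (-z + 6*C) - 4 = -4 - z + 6*C)
L(-19, (j - 4)*(y(2) - 5))*131 = (-4 - 1*(-19) + 6*((-4 - 4)*(2 - 5)))*131 = (-4 + 19 + 6*(-8*(-3)))*131 = (-4 + 19 + 6*24)*131 = (-4 + 19 + 144)*131 = 159*131 = 20829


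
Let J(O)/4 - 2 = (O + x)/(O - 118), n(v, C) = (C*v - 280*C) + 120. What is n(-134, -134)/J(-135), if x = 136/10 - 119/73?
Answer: 427834385/76532 ≈ 5590.3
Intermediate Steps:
x = 4369/365 (x = 136*(⅒) - 119*1/73 = 68/5 - 119/73 = 4369/365 ≈ 11.970)
n(v, C) = 120 - 280*C + C*v (n(v, C) = (-280*C + C*v) + 120 = 120 - 280*C + C*v)
J(O) = 8 + 4*(4369/365 + O)/(-118 + O) (J(O) = 8 + 4*((O + 4369/365)/(O - 118)) = 8 + 4*((4369/365 + O)/(-118 + O)) = 8 + 4*(4369/365 + O)/(-118 + O))
n(-134, -134)/J(-135) = (120 - 280*(-134) - 134*(-134))/((12*(-27257 + 365*(-135))/(365*(-118 - 135)))) = (120 + 37520 + 17956)/(((12/365)*(-27257 - 49275)/(-253))) = 55596/(((12/365)*(-1/253)*(-76532))) = 55596/(918384/92345) = 55596*(92345/918384) = 427834385/76532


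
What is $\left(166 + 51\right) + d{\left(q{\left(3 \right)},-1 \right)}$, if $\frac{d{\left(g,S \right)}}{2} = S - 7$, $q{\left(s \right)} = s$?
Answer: $201$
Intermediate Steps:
$d{\left(g,S \right)} = -14 + 2 S$ ($d{\left(g,S \right)} = 2 \left(S - 7\right) = 2 \left(-7 + S\right) = -14 + 2 S$)
$\left(166 + 51\right) + d{\left(q{\left(3 \right)},-1 \right)} = \left(166 + 51\right) + \left(-14 + 2 \left(-1\right)\right) = 217 - 16 = 201$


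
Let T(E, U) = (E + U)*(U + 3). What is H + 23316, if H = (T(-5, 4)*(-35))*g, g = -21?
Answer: 18171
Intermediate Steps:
T(E, U) = (3 + U)*(E + U) (T(E, U) = (E + U)*(3 + U) = (3 + U)*(E + U))
H = -5145 (H = ((4² + 3*(-5) + 3*4 - 5*4)*(-35))*(-21) = ((16 - 15 + 12 - 20)*(-35))*(-21) = -7*(-35)*(-21) = 245*(-21) = -5145)
H + 23316 = -5145 + 23316 = 18171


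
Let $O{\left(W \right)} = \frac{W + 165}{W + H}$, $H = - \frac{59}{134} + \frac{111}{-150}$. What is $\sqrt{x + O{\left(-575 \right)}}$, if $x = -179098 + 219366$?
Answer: $\frac{\sqrt{9376789665306693}}{482551} \approx 200.67$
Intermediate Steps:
$H = - \frac{1977}{1675}$ ($H = \left(-59\right) \frac{1}{134} + 111 \left(- \frac{1}{150}\right) = - \frac{59}{134} - \frac{37}{50} = - \frac{1977}{1675} \approx -1.1803$)
$x = 40268$
$O{\left(W \right)} = \frac{165 + W}{- \frac{1977}{1675} + W}$ ($O{\left(W \right)} = \frac{W + 165}{W - \frac{1977}{1675}} = \frac{165 + W}{- \frac{1977}{1675} + W}$)
$\sqrt{x + O{\left(-575 \right)}} = \sqrt{40268 + \frac{1675 \left(165 - 575\right)}{-1977 + 1675 \left(-575\right)}} = \sqrt{40268 + 1675 \frac{1}{-1977 - 963125} \left(-410\right)} = \sqrt{40268 + 1675 \frac{1}{-965102} \left(-410\right)} = \sqrt{40268 + 1675 \left(- \frac{1}{965102}\right) \left(-410\right)} = \sqrt{40268 + \frac{343375}{482551}} = \sqrt{\frac{19431707043}{482551}} = \frac{\sqrt{9376789665306693}}{482551}$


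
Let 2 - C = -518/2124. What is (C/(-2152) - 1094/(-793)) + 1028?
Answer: 1865585150633/1812341232 ≈ 1029.4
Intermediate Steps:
C = 2383/1062 (C = 2 - (-518)/2124 = 2 - 1*(-259/1062) = 2 + 259/1062 = 2383/1062 ≈ 2.2439)
(C/(-2152) - 1094/(-793)) + 1028 = ((2383/1062)/(-2152) - 1094/(-793)) + 1028 = ((2383/1062)*(-1/2152) - 1094*(-1/793)) + 1028 = (-2383/2285424 + 1094/793) + 1028 = 2498364137/1812341232 + 1028 = 1865585150633/1812341232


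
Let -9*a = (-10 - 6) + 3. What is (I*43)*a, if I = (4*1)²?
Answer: 8944/9 ≈ 993.78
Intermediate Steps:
I = 16 (I = 4² = 16)
a = 13/9 (a = -((-10 - 6) + 3)/9 = -(-16 + 3)/9 = -⅑*(-13) = 13/9 ≈ 1.4444)
(I*43)*a = (16*43)*(13/9) = 688*(13/9) = 8944/9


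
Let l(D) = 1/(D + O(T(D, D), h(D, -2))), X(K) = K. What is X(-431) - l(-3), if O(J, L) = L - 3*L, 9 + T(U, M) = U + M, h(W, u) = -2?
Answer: -432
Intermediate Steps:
T(U, M) = -9 + M + U (T(U, M) = -9 + (U + M) = -9 + (M + U) = -9 + M + U)
O(J, L) = -2*L
l(D) = 1/(4 + D) (l(D) = 1/(D - 2*(-2)) = 1/(D + 4) = 1/(4 + D))
X(-431) - l(-3) = -431 - 1/(4 - 3) = -431 - 1/1 = -431 - 1*1 = -431 - 1 = -432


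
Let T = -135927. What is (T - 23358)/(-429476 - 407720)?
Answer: 159285/837196 ≈ 0.19026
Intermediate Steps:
(T - 23358)/(-429476 - 407720) = (-135927 - 23358)/(-429476 - 407720) = -159285/(-837196) = -159285*(-1/837196) = 159285/837196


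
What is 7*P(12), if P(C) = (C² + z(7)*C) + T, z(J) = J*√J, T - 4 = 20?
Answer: 1176 + 588*√7 ≈ 2731.7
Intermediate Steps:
T = 24 (T = 4 + 20 = 24)
z(J) = J^(3/2)
P(C) = 24 + C² + 7*C*√7 (P(C) = (C² + 7^(3/2)*C) + 24 = (C² + (7*√7)*C) + 24 = (C² + 7*C*√7) + 24 = 24 + C² + 7*C*√7)
7*P(12) = 7*(24 + 12² + 7*12*√7) = 7*(24 + 144 + 84*√7) = 7*(168 + 84*√7) = 1176 + 588*√7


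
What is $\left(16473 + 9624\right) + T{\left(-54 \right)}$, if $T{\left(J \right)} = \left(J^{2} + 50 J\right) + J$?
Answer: $26259$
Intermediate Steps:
$T{\left(J \right)} = J^{2} + 51 J$
$\left(16473 + 9624\right) + T{\left(-54 \right)} = \left(16473 + 9624\right) - 54 \left(51 - 54\right) = 26097 - -162 = 26097 + 162 = 26259$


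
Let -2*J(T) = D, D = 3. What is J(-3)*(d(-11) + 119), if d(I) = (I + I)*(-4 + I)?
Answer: -1347/2 ≈ -673.50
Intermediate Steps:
J(T) = -3/2 (J(T) = -½*3 = -3/2)
d(I) = 2*I*(-4 + I) (d(I) = (2*I)*(-4 + I) = 2*I*(-4 + I))
J(-3)*(d(-11) + 119) = -3*(2*(-11)*(-4 - 11) + 119)/2 = -3*(2*(-11)*(-15) + 119)/2 = -3*(330 + 119)/2 = -3/2*449 = -1347/2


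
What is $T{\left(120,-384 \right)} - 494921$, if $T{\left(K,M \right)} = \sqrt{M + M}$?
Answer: $-494921 + 16 i \sqrt{3} \approx -4.9492 \cdot 10^{5} + 27.713 i$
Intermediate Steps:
$T{\left(K,M \right)} = \sqrt{2} \sqrt{M}$ ($T{\left(K,M \right)} = \sqrt{2 M} = \sqrt{2} \sqrt{M}$)
$T{\left(120,-384 \right)} - 494921 = \sqrt{2} \sqrt{-384} - 494921 = \sqrt{2} \cdot 8 i \sqrt{6} - 494921 = 16 i \sqrt{3} - 494921 = -494921 + 16 i \sqrt{3}$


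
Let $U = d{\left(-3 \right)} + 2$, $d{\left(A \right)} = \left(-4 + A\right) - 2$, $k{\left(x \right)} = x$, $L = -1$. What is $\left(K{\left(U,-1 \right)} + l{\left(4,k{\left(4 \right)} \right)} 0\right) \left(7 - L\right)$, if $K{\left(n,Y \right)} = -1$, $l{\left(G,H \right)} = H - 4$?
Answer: $-8$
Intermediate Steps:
$l{\left(G,H \right)} = -4 + H$
$d{\left(A \right)} = -6 + A$
$U = -7$ ($U = \left(-6 - 3\right) + 2 = -9 + 2 = -7$)
$\left(K{\left(U,-1 \right)} + l{\left(4,k{\left(4 \right)} \right)} 0\right) \left(7 - L\right) = \left(-1 + \left(-4 + 4\right) 0\right) \left(7 - -1\right) = \left(-1 + 0 \cdot 0\right) \left(7 + 1\right) = \left(-1 + 0\right) 8 = \left(-1\right) 8 = -8$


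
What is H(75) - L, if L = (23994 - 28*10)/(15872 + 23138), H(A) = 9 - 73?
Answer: -1260177/19505 ≈ -64.608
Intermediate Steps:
H(A) = -64
L = 11857/19505 (L = (23994 - 280)/39010 = 23714*(1/39010) = 11857/19505 ≈ 0.60789)
H(75) - L = -64 - 1*11857/19505 = -64 - 11857/19505 = -1260177/19505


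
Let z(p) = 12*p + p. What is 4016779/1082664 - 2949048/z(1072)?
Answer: -196053141983/943000344 ≈ -207.90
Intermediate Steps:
z(p) = 13*p
4016779/1082664 - 2949048/z(1072) = 4016779/1082664 - 2949048/(13*1072) = 4016779*(1/1082664) - 2949048/13936 = 4016779/1082664 - 2949048*1/13936 = 4016779/1082664 - 368631/1742 = -196053141983/943000344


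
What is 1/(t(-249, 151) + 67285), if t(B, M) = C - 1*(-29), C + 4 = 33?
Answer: 1/67343 ≈ 1.4849e-5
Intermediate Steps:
C = 29 (C = -4 + 33 = 29)
t(B, M) = 58 (t(B, M) = 29 - 1*(-29) = 29 + 29 = 58)
1/(t(-249, 151) + 67285) = 1/(58 + 67285) = 1/67343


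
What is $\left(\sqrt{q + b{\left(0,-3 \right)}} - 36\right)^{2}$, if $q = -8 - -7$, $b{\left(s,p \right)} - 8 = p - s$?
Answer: $1156$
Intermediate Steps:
$b{\left(s,p \right)} = 8 + p - s$ ($b{\left(s,p \right)} = 8 + \left(p - s\right) = 8 + p - s$)
$q = -1$ ($q = -8 + 7 = -1$)
$\left(\sqrt{q + b{\left(0,-3 \right)}} - 36\right)^{2} = \left(\sqrt{-1 - -5} - 36\right)^{2} = \left(\sqrt{-1 + \left(8 - 3 + 0\right)} - 36\right)^{2} = \left(\sqrt{-1 + 5} - 36\right)^{2} = \left(\sqrt{4} - 36\right)^{2} = \left(2 - 36\right)^{2} = \left(-34\right)^{2} = 1156$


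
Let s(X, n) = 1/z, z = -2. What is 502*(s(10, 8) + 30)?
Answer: 14809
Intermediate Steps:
s(X, n) = -½ (s(X, n) = 1/(-2) = -½)
502*(s(10, 8) + 30) = 502*(-½ + 30) = 502*(59/2) = 14809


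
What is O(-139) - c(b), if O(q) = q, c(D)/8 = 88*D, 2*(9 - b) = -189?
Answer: -73003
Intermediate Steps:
b = 207/2 (b = 9 - ½*(-189) = 9 + 189/2 = 207/2 ≈ 103.50)
c(D) = 704*D (c(D) = 8*(88*D) = 704*D)
O(-139) - c(b) = -139 - 704*207/2 = -139 - 1*72864 = -139 - 72864 = -73003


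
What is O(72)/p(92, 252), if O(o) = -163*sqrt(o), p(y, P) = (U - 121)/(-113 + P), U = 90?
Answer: 135942*sqrt(2)/31 ≈ 6201.6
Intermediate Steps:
p(y, P) = -31/(-113 + P) (p(y, P) = (90 - 121)/(-113 + P) = -31/(-113 + P))
O(72)/p(92, 252) = (-978*sqrt(2))/((-31/(-113 + 252))) = (-978*sqrt(2))/((-31/139)) = (-978*sqrt(2))/((-31*1/139)) = (-978*sqrt(2))/(-31/139) = -978*sqrt(2)*(-139/31) = 135942*sqrt(2)/31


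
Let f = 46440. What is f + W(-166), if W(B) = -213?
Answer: 46227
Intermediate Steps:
f + W(-166) = 46440 - 213 = 46227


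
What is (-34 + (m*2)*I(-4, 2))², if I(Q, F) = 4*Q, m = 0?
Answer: 1156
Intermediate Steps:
(-34 + (m*2)*I(-4, 2))² = (-34 + (0*2)*(4*(-4)))² = (-34 + 0*(-16))² = (-34 + 0)² = (-34)² = 1156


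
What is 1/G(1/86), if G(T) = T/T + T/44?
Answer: 3784/3785 ≈ 0.99974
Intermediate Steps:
G(T) = 1 + T/44 (G(T) = 1 + T*(1/44) = 1 + T/44)
1/G(1/86) = 1/(1 + (1/44)/86) = 1/(1 + (1/44)*(1/86)) = 1/(1 + 1/3784) = 1/(3785/3784) = 3784/3785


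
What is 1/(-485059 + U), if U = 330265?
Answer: -1/154794 ≈ -6.4602e-6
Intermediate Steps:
1/(-485059 + U) = 1/(-485059 + 330265) = 1/(-154794) = -1/154794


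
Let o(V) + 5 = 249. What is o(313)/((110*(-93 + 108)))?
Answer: 122/825 ≈ 0.14788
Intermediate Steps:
o(V) = 244 (o(V) = -5 + 249 = 244)
o(313)/((110*(-93 + 108))) = 244/((110*(-93 + 108))) = 244/((110*15)) = 244/1650 = 244*(1/1650) = 122/825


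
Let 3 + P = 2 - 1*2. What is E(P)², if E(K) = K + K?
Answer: 36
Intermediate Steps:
P = -3 (P = -3 + (2 - 1*2) = -3 + (2 - 2) = -3 + 0 = -3)
E(K) = 2*K
E(P)² = (2*(-3))² = (-6)² = 36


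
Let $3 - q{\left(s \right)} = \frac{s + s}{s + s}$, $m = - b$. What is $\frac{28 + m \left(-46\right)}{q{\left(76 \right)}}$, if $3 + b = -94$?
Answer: $-2217$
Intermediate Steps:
$b = -97$ ($b = -3 - 94 = -97$)
$m = 97$ ($m = \left(-1\right) \left(-97\right) = 97$)
$q{\left(s \right)} = 2$ ($q{\left(s \right)} = 3 - \frac{s + s}{s + s} = 3 - \frac{2 s}{2 s} = 3 - 2 s \frac{1}{2 s} = 3 - 1 = 2$)
$\frac{28 + m \left(-46\right)}{q{\left(76 \right)}} = \frac{28 + 97 \left(-46\right)}{2} = \left(28 - 4462\right) \frac{1}{2} = \left(-4434\right) \frac{1}{2} = -2217$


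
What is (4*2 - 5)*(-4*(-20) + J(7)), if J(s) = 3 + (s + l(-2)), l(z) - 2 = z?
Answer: 270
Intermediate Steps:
l(z) = 2 + z
J(s) = 3 + s (J(s) = 3 + (s + (2 - 2)) = 3 + (s + 0) = 3 + s)
(4*2 - 5)*(-4*(-20) + J(7)) = (4*2 - 5)*(-4*(-20) + (3 + 7)) = (8 - 5)*(80 + 10) = 3*90 = 270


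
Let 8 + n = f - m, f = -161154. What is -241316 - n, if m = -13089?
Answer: -93243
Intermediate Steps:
n = -148073 (n = -8 + (-161154 - 1*(-13089)) = -8 + (-161154 + 13089) = -8 - 148065 = -148073)
-241316 - n = -241316 - 1*(-148073) = -241316 + 148073 = -93243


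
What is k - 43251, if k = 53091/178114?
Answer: -7703555523/178114 ≈ -43251.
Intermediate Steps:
k = 53091/178114 (k = 53091*(1/178114) = 53091/178114 ≈ 0.29807)
k - 43251 = 53091/178114 - 43251 = -7703555523/178114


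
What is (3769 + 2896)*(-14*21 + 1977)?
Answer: 11217195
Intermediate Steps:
(3769 + 2896)*(-14*21 + 1977) = 6665*(-294 + 1977) = 6665*1683 = 11217195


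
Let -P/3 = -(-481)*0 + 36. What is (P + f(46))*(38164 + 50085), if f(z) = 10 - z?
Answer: -12707856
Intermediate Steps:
P = -108 (P = -3*(-(-481)*0 + 36) = -3*(-37*0 + 36) = -3*(0 + 36) = -3*36 = -108)
(P + f(46))*(38164 + 50085) = (-108 + (10 - 1*46))*(38164 + 50085) = (-108 + (10 - 46))*88249 = (-108 - 36)*88249 = -144*88249 = -12707856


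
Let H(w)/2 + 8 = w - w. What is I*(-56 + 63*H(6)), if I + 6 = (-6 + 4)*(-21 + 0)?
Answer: -38304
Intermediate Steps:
H(w) = -16 (H(w) = -16 + 2*(w - w) = -16 + 2*0 = -16 + 0 = -16)
I = 36 (I = -6 + (-6 + 4)*(-21 + 0) = -6 - 2*(-21) = -6 + 42 = 36)
I*(-56 + 63*H(6)) = 36*(-56 + 63*(-16)) = 36*(-56 - 1008) = 36*(-1064) = -38304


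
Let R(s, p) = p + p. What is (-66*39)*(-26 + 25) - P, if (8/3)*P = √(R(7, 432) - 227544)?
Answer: 2574 - 3*I*√56670/4 ≈ 2574.0 - 178.54*I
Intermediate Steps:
R(s, p) = 2*p
P = 3*I*√56670/4 (P = 3*√(2*432 - 227544)/8 = 3*√(864 - 227544)/8 = 3*√(-226680)/8 = 3*(2*I*√56670)/8 = 3*I*√56670/4 ≈ 178.54*I)
(-66*39)*(-26 + 25) - P = (-66*39)*(-26 + 25) - 3*I*√56670/4 = -2574*(-1) - 3*I*√56670/4 = 2574 - 3*I*√56670/4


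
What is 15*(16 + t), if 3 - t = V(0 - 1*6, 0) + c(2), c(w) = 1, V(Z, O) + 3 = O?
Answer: 315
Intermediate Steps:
V(Z, O) = -3 + O
t = 5 (t = 3 - ((-3 + 0) + 1) = 3 - (-3 + 1) = 3 - 1*(-2) = 3 + 2 = 5)
15*(16 + t) = 15*(16 + 5) = 15*21 = 315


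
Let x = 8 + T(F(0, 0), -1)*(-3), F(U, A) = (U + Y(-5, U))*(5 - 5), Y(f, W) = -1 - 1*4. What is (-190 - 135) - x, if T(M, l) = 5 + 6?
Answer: -300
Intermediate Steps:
Y(f, W) = -5 (Y(f, W) = -1 - 4 = -5)
F(U, A) = 0 (F(U, A) = (U - 5)*(5 - 5) = (-5 + U)*0 = 0)
T(M, l) = 11
x = -25 (x = 8 + 11*(-3) = 8 - 33 = -25)
(-190 - 135) - x = (-190 - 135) - 1*(-25) = -325 + 25 = -300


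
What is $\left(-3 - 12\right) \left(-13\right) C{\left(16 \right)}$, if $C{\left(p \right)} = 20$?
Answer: $3900$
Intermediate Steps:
$\left(-3 - 12\right) \left(-13\right) C{\left(16 \right)} = \left(-3 - 12\right) \left(-13\right) 20 = \left(-15\right) \left(-13\right) 20 = 195 \cdot 20 = 3900$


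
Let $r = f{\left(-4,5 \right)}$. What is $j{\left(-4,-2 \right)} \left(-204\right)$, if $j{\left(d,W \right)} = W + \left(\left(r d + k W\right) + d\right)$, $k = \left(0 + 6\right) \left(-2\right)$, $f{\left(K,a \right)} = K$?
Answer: $-6936$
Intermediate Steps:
$r = -4$
$k = -12$ ($k = 6 \left(-2\right) = -12$)
$j{\left(d,W \right)} = - 11 W - 3 d$ ($j{\left(d,W \right)} = W + \left(\left(- 4 d - 12 W\right) + d\right) = W + \left(\left(- 12 W - 4 d\right) + d\right) = W - \left(3 d + 12 W\right) = - 11 W - 3 d$)
$j{\left(-4,-2 \right)} \left(-204\right) = \left(\left(-11\right) \left(-2\right) - -12\right) \left(-204\right) = \left(22 + 12\right) \left(-204\right) = 34 \left(-204\right) = -6936$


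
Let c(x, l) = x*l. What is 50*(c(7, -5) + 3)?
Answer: -1600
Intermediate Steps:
c(x, l) = l*x
50*(c(7, -5) + 3) = 50*(-5*7 + 3) = 50*(-35 + 3) = 50*(-32) = -1600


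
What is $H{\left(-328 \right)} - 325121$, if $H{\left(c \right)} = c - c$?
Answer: $-325121$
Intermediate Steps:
$H{\left(c \right)} = 0$
$H{\left(-328 \right)} - 325121 = 0 - 325121 = -325121$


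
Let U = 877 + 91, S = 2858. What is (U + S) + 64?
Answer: 3890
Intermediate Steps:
U = 968
(U + S) + 64 = (968 + 2858) + 64 = 3826 + 64 = 3890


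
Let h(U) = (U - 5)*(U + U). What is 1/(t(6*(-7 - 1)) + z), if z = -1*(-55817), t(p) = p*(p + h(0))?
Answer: 1/58121 ≈ 1.7205e-5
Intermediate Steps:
h(U) = 2*U*(-5 + U) (h(U) = (-5 + U)*(2*U) = 2*U*(-5 + U))
t(p) = p² (t(p) = p*(p + 2*0*(-5 + 0)) = p*(p + 2*0*(-5)) = p*(p + 0) = p*p = p²)
z = 55817
1/(t(6*(-7 - 1)) + z) = 1/((6*(-7 - 1))² + 55817) = 1/((6*(-8))² + 55817) = 1/((-48)² + 55817) = 1/(2304 + 55817) = 1/58121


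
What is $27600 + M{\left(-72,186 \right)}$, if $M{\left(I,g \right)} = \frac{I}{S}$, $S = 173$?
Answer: $\frac{4774728}{173} \approx 27600.0$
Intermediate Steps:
$M{\left(I,g \right)} = \frac{I}{173}$
$27600 + M{\left(-72,186 \right)} = 27600 + \frac{1}{173} \left(-72\right) = 27600 - \frac{72}{173} = \frac{4774728}{173}$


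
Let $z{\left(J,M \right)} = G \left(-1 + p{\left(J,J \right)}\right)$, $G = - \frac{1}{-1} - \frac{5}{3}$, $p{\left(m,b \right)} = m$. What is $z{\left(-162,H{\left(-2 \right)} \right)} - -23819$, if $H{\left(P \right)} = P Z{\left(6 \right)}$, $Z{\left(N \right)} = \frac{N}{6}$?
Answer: $\frac{71783}{3} \approx 23928.0$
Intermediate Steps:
$G = - \frac{2}{3}$ ($G = \left(-1\right) \left(-1\right) - \frac{5}{3} = 1 - \frac{5}{3} = - \frac{2}{3} \approx -0.66667$)
$Z{\left(N \right)} = \frac{N}{6}$ ($Z{\left(N \right)} = N \frac{1}{6} = \frac{N}{6}$)
$H{\left(P \right)} = P$ ($H{\left(P \right)} = P \frac{1}{6} \cdot 6 = P 1 = P$)
$z{\left(J,M \right)} = \frac{2}{3} - \frac{2 J}{3}$ ($z{\left(J,M \right)} = - \frac{2 \left(-1 + J\right)}{3} = \frac{2}{3} - \frac{2 J}{3}$)
$z{\left(-162,H{\left(-2 \right)} \right)} - -23819 = \left(\frac{2}{3} - -108\right) - -23819 = \left(\frac{2}{3} + 108\right) + 23819 = \frac{326}{3} + 23819 = \frac{71783}{3}$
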